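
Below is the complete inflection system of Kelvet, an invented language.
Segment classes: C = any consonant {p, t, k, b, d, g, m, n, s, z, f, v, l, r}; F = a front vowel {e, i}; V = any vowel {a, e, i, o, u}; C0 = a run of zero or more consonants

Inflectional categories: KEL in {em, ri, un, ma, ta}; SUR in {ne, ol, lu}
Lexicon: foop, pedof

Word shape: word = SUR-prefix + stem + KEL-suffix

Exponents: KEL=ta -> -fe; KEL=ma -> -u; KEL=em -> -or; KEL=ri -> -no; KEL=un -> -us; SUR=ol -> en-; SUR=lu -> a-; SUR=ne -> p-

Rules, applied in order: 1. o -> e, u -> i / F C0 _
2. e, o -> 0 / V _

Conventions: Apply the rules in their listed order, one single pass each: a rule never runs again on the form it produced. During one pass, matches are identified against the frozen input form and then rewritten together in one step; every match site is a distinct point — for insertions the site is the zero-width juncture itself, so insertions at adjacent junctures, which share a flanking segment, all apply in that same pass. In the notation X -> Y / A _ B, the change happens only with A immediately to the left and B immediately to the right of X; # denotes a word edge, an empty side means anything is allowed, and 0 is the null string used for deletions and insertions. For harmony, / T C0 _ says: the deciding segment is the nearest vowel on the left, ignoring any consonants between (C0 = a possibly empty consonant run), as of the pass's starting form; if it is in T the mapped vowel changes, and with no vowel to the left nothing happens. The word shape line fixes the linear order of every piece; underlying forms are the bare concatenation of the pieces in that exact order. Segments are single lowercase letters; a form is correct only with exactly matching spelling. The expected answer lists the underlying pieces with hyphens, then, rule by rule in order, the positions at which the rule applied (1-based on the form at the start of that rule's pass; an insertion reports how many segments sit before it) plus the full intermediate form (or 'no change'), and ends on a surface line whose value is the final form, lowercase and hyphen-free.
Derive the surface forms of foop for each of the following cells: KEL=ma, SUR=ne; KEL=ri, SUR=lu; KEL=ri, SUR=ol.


cell KEL=ma, SUR=ne:
underlying: p-foop-u
1. o -> e, u -> i / F C0 _: no change
2. e, o -> 0 / V _: fires at position(s) 4: pfopu
surface: pfopu

cell KEL=ri, SUR=lu:
underlying: a-foop-no
1. o -> e, u -> i / F C0 _: no change
2. e, o -> 0 / V _: fires at position(s) 4: afopno
surface: afopno

cell KEL=ri, SUR=ol:
underlying: en-foop-no
1. o -> e, u -> i / F C0 _: fires at position(s) 4: enfeopno
2. e, o -> 0 / V _: fires at position(s) 5: enfepno
surface: enfepno


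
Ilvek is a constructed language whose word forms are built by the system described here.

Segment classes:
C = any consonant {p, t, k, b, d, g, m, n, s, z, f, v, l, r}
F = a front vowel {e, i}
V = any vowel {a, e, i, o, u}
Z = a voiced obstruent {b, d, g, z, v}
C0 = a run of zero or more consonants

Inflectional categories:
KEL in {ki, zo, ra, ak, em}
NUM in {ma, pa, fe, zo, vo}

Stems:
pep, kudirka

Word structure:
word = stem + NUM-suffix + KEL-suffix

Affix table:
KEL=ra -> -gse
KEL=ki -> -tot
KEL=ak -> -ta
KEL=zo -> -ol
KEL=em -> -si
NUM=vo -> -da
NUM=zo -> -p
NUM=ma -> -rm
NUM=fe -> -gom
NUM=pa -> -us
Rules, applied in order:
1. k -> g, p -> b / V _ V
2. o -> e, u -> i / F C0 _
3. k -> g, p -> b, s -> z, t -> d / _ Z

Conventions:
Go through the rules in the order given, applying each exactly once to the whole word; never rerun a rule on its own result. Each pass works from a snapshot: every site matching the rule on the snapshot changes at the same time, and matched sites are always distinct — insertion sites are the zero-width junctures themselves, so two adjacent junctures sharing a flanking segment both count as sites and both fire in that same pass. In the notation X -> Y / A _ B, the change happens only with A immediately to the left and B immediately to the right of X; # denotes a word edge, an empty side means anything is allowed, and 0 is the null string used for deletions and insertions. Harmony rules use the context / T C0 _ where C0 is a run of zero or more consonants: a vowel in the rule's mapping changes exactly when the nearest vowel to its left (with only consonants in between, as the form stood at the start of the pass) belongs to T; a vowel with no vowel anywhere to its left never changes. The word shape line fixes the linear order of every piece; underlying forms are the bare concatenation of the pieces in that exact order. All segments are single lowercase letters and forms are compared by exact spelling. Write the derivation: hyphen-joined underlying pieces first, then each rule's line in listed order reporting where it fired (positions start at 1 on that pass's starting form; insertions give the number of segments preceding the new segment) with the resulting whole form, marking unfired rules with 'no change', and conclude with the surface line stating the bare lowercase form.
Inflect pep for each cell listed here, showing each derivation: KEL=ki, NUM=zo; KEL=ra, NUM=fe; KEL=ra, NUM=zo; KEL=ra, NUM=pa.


cell KEL=ki, NUM=zo:
underlying: pep-p-tot
1. k -> g, p -> b / V _ V: no change
2. o -> e, u -> i / F C0 _: fires at position(s) 6: pepptet
3. k -> g, p -> b, s -> z, t -> d / _ Z: no change
surface: pepptet

cell KEL=ra, NUM=fe:
underlying: pep-gom-gse
1. k -> g, p -> b / V _ V: no change
2. o -> e, u -> i / F C0 _: fires at position(s) 5: pepgemgse
3. k -> g, p -> b, s -> z, t -> d / _ Z: fires at position(s) 3: pebgemgse
surface: pebgemgse

cell KEL=ra, NUM=zo:
underlying: pep-p-gse
1. k -> g, p -> b / V _ V: no change
2. o -> e, u -> i / F C0 _: no change
3. k -> g, p -> b, s -> z, t -> d / _ Z: fires at position(s) 4: pepbgse
surface: pepbgse

cell KEL=ra, NUM=pa:
underlying: pep-us-gse
1. k -> g, p -> b / V _ V: fires at position(s) 3: pebusgse
2. o -> e, u -> i / F C0 _: fires at position(s) 4: pebisgse
3. k -> g, p -> b, s -> z, t -> d / _ Z: fires at position(s) 5: pebizgse
surface: pebizgse


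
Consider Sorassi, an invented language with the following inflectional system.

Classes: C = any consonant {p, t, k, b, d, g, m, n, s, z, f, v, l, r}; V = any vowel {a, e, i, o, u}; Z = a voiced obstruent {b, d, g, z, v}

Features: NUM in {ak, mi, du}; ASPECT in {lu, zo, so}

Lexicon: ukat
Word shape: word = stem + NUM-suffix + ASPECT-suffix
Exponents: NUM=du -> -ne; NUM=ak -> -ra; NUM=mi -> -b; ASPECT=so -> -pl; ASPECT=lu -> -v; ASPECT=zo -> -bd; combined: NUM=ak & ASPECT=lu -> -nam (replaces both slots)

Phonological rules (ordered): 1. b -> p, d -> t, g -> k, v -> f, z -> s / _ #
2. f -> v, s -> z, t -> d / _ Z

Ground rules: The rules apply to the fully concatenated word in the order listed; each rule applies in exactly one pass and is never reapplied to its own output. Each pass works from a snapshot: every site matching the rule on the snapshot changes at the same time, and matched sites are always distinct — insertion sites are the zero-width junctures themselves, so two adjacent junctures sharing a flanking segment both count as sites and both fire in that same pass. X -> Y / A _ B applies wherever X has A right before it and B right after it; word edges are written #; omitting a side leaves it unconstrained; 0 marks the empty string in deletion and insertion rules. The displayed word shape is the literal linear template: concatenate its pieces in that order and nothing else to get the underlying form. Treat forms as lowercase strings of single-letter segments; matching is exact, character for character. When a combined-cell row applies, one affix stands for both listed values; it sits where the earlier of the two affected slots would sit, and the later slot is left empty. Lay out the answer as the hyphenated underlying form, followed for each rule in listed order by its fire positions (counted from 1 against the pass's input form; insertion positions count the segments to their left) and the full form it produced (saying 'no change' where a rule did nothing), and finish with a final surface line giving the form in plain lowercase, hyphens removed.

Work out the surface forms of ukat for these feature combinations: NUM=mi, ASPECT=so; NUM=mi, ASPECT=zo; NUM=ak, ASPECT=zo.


cell NUM=mi, ASPECT=so:
underlying: ukat-b-pl
1. b -> p, d -> t, g -> k, v -> f, z -> s / _ #: no change
2. f -> v, s -> z, t -> d / _ Z: fires at position(s) 4: ukadbpl
surface: ukadbpl

cell NUM=mi, ASPECT=zo:
underlying: ukat-b-bd
1. b -> p, d -> t, g -> k, v -> f, z -> s / _ #: fires at position(s) 7: ukatbbt
2. f -> v, s -> z, t -> d / _ Z: fires at position(s) 4: ukadbbt
surface: ukadbbt

cell NUM=ak, ASPECT=zo:
underlying: ukat-ra-bd
1. b -> p, d -> t, g -> k, v -> f, z -> s / _ #: fires at position(s) 8: ukatrabt
2. f -> v, s -> z, t -> d / _ Z: no change
surface: ukatrabt


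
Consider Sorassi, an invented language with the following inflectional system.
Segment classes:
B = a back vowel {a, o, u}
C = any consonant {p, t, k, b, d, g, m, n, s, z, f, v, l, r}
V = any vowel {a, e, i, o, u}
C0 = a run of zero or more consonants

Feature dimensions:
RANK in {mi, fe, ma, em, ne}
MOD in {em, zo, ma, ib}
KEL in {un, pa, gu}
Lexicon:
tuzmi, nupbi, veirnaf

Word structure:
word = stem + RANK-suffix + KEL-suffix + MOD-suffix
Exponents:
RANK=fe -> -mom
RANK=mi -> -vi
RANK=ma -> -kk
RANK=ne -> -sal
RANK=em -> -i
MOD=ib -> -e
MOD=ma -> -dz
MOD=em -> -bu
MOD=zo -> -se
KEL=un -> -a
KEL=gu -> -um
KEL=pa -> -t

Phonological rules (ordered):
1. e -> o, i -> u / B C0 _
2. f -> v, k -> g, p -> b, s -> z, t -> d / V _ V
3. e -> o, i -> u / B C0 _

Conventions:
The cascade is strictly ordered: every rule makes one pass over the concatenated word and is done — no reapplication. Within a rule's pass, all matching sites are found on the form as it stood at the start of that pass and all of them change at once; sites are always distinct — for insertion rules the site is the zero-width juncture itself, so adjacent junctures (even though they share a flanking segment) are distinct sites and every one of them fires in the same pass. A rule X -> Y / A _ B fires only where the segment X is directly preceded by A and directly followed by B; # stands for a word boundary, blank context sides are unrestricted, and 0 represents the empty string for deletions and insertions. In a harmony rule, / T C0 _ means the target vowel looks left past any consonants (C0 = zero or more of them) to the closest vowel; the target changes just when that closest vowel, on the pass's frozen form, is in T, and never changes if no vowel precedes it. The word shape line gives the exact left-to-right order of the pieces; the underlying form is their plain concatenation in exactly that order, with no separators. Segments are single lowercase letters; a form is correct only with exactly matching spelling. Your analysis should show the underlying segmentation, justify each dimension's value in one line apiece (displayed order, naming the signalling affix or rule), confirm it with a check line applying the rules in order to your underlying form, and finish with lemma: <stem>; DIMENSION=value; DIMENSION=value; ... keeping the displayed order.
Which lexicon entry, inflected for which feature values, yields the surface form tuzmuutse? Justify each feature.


underlying: tuzmi-i-t-se
RANK=em - signalled by the affix -i
MOD=zo - signalled by the affix -se
KEL=pa - signalled by the affix -t
check: tuzmiitse -> tuzmuitse -> tuzmuitse -> tuzmuutse
lemma: tuzmi; RANK=em; MOD=zo; KEL=pa


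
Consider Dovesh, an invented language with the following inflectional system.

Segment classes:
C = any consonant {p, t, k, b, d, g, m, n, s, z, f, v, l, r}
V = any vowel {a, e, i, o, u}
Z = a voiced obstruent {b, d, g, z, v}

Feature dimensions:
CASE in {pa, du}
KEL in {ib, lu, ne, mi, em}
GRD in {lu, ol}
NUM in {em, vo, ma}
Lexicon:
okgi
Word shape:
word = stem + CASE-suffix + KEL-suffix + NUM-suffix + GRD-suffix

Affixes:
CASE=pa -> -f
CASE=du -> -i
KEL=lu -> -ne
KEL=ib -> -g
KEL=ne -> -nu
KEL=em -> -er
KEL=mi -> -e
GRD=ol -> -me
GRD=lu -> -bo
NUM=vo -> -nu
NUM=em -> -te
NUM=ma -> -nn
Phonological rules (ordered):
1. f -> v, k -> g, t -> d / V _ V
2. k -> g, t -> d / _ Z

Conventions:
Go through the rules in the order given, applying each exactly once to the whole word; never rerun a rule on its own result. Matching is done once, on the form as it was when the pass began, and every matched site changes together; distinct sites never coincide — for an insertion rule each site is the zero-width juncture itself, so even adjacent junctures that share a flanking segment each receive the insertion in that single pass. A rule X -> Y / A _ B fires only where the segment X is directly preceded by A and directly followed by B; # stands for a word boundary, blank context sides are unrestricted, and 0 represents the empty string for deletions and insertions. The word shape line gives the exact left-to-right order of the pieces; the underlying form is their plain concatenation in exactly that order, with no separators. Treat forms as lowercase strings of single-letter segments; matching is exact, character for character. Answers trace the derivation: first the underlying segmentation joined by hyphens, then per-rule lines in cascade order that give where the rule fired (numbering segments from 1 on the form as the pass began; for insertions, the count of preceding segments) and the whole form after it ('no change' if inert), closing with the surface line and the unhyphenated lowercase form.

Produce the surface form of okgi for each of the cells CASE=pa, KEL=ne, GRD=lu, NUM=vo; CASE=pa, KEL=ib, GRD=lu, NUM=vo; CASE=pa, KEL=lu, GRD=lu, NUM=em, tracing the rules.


cell CASE=pa, KEL=ne, GRD=lu, NUM=vo:
underlying: okgi-f-nu-nu-bo
1. f -> v, k -> g, t -> d / V _ V: no change
2. k -> g, t -> d / _ Z: fires at position(s) 2: oggifnunubo
surface: oggifnunubo

cell CASE=pa, KEL=ib, GRD=lu, NUM=vo:
underlying: okgi-f-g-nu-bo
1. f -> v, k -> g, t -> d / V _ V: no change
2. k -> g, t -> d / _ Z: fires at position(s) 2: oggifgnubo
surface: oggifgnubo

cell CASE=pa, KEL=lu, GRD=lu, NUM=em:
underlying: okgi-f-ne-te-bo
1. f -> v, k -> g, t -> d / V _ V: fires at position(s) 8: okgifnedebo
2. k -> g, t -> d / _ Z: fires at position(s) 2: oggifnedebo
surface: oggifnedebo


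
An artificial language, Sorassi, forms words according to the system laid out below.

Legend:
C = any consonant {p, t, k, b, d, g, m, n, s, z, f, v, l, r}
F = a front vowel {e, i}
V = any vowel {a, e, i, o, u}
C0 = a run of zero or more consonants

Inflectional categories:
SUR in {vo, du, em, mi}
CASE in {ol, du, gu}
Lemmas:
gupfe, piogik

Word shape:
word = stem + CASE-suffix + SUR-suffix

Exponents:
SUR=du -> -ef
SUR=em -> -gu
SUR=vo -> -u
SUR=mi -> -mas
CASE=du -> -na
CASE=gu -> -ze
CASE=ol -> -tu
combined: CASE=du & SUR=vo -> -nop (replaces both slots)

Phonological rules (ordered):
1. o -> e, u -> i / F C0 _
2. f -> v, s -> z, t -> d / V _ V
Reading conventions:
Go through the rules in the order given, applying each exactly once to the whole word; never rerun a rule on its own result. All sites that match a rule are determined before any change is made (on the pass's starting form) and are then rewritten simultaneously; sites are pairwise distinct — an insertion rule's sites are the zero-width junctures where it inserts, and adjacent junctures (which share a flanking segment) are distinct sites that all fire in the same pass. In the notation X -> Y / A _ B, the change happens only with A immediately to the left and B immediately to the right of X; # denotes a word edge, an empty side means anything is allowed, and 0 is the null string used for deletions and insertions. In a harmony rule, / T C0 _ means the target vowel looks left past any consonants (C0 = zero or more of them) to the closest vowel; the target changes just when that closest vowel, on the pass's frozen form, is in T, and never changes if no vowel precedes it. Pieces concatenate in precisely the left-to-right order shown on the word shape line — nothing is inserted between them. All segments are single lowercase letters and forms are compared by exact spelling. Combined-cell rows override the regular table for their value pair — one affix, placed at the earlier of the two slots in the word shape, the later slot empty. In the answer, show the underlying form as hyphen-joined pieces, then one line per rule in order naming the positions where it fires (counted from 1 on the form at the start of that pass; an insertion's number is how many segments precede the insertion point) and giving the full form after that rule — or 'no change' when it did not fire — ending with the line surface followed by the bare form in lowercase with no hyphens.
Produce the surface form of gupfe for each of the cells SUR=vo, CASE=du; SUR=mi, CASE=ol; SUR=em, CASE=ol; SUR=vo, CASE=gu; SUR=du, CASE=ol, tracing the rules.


cell SUR=vo, CASE=du:
underlying: gupfe-nop
1. o -> e, u -> i / F C0 _: fires at position(s) 7: gupfenep
2. f -> v, s -> z, t -> d / V _ V: no change
surface: gupfenep

cell SUR=mi, CASE=ol:
underlying: gupfe-tu-mas
1. o -> e, u -> i / F C0 _: fires at position(s) 7: gupfetimas
2. f -> v, s -> z, t -> d / V _ V: fires at position(s) 6: gupfedimas
surface: gupfedimas

cell SUR=em, CASE=ol:
underlying: gupfe-tu-gu
1. o -> e, u -> i / F C0 _: fires at position(s) 7: gupfetigu
2. f -> v, s -> z, t -> d / V _ V: fires at position(s) 6: gupfedigu
surface: gupfedigu

cell SUR=vo, CASE=gu:
underlying: gupfe-ze-u
1. o -> e, u -> i / F C0 _: fires at position(s) 8: gupfezei
2. f -> v, s -> z, t -> d / V _ V: no change
surface: gupfezei

cell SUR=du, CASE=ol:
underlying: gupfe-tu-ef
1. o -> e, u -> i / F C0 _: fires at position(s) 7: gupfetief
2. f -> v, s -> z, t -> d / V _ V: fires at position(s) 6: gupfedief
surface: gupfedief


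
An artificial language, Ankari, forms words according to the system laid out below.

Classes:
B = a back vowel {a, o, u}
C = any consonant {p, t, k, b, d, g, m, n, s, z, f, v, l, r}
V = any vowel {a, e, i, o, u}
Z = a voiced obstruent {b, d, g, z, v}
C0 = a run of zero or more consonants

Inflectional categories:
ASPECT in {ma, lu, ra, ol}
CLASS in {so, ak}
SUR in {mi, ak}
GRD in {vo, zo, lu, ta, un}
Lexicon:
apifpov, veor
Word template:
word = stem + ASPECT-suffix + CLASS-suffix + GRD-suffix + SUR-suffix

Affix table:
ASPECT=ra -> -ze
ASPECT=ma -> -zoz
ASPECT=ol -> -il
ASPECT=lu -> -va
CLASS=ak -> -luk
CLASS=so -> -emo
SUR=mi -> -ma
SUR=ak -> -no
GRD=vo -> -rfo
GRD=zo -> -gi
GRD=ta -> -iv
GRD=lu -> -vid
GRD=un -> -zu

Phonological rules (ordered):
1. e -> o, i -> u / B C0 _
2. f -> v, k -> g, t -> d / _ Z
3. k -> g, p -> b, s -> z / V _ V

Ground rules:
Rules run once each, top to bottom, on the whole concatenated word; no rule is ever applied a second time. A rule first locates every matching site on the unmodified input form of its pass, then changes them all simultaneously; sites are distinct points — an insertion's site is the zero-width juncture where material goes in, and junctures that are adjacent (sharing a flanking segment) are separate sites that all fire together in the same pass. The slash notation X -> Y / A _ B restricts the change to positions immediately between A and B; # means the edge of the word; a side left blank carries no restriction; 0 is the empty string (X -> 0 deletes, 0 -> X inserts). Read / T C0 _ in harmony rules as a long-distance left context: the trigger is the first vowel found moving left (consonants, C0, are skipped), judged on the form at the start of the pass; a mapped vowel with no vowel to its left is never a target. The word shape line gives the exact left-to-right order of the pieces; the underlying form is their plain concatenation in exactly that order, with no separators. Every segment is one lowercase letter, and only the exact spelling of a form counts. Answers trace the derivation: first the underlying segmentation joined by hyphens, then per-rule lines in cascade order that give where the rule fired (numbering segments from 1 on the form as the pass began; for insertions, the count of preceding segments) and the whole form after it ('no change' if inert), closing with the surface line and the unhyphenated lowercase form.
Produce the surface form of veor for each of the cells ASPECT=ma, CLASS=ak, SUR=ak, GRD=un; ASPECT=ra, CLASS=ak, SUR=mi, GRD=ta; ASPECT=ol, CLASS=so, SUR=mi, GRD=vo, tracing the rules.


cell ASPECT=ma, CLASS=ak, SUR=ak, GRD=un:
underlying: veor-zoz-luk-zu-no
1. e -> o, i -> u / B C0 _: no change
2. f -> v, k -> g, t -> d / _ Z: fires at position(s) 10: veorzozlugzuno
3. k -> g, p -> b, s -> z / V _ V: no change
surface: veorzozlugzuno

cell ASPECT=ra, CLASS=ak, SUR=mi, GRD=ta:
underlying: veor-ze-luk-iv-ma
1. e -> o, i -> u / B C0 _: fires at position(s) 6, 10: veorzolukuvma
2. f -> v, k -> g, t -> d / _ Z: no change
3. k -> g, p -> b, s -> z / V _ V: fires at position(s) 9: veorzoluguvma
surface: veorzoluguvma

cell ASPECT=ol, CLASS=so, SUR=mi, GRD=vo:
underlying: veor-il-emo-rfo-ma
1. e -> o, i -> u / B C0 _: fires at position(s) 5: veorulemorfoma
2. f -> v, k -> g, t -> d / _ Z: no change
3. k -> g, p -> b, s -> z / V _ V: no change
surface: veorulemorfoma


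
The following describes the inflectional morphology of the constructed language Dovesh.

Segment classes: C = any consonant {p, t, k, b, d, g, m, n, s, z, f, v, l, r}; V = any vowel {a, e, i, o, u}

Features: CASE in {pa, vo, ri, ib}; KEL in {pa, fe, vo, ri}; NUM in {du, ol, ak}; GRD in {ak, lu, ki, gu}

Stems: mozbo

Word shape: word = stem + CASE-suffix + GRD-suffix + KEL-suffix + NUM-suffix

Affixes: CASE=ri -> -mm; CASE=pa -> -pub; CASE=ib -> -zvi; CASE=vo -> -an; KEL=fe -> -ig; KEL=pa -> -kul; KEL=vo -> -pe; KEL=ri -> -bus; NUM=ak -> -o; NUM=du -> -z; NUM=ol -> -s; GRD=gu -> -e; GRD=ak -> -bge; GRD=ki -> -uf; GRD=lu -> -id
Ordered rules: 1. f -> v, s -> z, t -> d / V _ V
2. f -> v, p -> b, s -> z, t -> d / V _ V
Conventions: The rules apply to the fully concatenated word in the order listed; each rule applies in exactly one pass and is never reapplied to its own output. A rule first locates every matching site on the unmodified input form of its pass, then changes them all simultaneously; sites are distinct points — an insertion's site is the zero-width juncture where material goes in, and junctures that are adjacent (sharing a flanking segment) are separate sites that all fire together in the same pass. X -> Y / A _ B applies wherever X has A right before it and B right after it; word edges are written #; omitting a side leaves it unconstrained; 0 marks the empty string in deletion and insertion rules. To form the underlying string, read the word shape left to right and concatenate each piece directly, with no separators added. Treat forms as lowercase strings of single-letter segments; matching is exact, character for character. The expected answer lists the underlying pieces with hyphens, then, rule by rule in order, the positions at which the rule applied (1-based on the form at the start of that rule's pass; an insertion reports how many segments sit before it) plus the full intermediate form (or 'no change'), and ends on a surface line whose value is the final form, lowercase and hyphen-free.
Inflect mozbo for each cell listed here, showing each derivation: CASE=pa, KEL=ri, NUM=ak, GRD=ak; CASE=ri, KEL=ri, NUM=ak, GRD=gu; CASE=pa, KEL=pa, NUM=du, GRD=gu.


cell CASE=pa, KEL=ri, NUM=ak, GRD=ak:
underlying: mozbo-pub-bge-bus-o
1. f -> v, s -> z, t -> d / V _ V: fires at position(s) 14: mozbopubbgebuzo
2. f -> v, p -> b, s -> z, t -> d / V _ V: fires at position(s) 6: mozbobubbgebuzo
surface: mozbobubbgebuzo

cell CASE=ri, KEL=ri, NUM=ak, GRD=gu:
underlying: mozbo-mm-e-bus-o
1. f -> v, s -> z, t -> d / V _ V: fires at position(s) 11: mozbommebuzo
2. f -> v, p -> b, s -> z, t -> d / V _ V: no change
surface: mozbommebuzo

cell CASE=pa, KEL=pa, NUM=du, GRD=gu:
underlying: mozbo-pub-e-kul-z
1. f -> v, s -> z, t -> d / V _ V: no change
2. f -> v, p -> b, s -> z, t -> d / V _ V: fires at position(s) 6: mozbobubekulz
surface: mozbobubekulz


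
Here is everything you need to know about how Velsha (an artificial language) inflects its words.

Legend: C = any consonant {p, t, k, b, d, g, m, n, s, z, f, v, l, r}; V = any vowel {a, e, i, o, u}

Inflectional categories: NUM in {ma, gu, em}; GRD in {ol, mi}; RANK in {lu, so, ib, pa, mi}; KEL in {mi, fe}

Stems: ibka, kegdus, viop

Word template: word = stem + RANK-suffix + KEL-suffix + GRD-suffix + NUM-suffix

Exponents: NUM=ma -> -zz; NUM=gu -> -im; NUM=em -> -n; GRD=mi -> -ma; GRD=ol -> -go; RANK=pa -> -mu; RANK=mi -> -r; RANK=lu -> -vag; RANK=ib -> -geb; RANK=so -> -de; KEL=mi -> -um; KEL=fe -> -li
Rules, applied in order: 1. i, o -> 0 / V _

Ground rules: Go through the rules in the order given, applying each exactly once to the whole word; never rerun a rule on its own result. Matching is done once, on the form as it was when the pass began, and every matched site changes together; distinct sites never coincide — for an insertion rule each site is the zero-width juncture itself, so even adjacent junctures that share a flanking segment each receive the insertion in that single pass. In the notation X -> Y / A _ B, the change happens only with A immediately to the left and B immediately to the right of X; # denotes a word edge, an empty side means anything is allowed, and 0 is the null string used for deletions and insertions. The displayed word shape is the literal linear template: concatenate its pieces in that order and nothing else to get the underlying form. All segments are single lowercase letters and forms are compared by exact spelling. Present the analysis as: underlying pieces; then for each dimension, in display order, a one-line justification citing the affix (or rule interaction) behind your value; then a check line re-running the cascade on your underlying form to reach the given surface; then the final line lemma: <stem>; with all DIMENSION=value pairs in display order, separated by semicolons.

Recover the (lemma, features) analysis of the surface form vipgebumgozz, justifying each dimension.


underlying: viop-geb-um-go-zz
NUM=ma - signalled by the affix -zz
GRD=ol - signalled by the affix -go
RANK=ib - signalled by the affix -geb
KEL=mi - signalled by the affix -um
check: viopgebumgozz -> vipgebumgozz
lemma: viop; NUM=ma; GRD=ol; RANK=ib; KEL=mi


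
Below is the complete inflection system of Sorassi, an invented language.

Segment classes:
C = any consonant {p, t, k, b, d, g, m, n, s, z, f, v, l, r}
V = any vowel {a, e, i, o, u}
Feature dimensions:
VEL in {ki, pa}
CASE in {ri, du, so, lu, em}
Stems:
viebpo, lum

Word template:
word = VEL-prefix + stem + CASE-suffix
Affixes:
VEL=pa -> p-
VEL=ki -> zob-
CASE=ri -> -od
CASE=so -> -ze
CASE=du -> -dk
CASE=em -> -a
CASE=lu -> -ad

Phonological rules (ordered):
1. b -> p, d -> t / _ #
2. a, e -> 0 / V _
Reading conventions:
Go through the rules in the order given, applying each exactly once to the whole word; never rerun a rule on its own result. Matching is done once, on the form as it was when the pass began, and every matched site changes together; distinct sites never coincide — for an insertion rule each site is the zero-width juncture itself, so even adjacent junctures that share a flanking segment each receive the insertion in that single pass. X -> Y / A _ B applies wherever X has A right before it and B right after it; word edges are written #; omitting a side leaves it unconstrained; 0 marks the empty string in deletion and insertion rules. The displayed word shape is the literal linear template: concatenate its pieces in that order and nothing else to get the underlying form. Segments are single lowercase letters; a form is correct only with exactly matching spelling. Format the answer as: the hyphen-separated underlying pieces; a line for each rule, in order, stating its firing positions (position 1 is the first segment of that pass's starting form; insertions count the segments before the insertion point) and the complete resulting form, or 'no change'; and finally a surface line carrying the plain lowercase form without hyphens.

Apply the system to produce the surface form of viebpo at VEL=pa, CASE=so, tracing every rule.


underlying: p-viebpo-ze
1. b -> p, d -> t / _ #: no change
2. a, e -> 0 / V _: fires at position(s) 4: pvibpoze
surface: pvibpoze


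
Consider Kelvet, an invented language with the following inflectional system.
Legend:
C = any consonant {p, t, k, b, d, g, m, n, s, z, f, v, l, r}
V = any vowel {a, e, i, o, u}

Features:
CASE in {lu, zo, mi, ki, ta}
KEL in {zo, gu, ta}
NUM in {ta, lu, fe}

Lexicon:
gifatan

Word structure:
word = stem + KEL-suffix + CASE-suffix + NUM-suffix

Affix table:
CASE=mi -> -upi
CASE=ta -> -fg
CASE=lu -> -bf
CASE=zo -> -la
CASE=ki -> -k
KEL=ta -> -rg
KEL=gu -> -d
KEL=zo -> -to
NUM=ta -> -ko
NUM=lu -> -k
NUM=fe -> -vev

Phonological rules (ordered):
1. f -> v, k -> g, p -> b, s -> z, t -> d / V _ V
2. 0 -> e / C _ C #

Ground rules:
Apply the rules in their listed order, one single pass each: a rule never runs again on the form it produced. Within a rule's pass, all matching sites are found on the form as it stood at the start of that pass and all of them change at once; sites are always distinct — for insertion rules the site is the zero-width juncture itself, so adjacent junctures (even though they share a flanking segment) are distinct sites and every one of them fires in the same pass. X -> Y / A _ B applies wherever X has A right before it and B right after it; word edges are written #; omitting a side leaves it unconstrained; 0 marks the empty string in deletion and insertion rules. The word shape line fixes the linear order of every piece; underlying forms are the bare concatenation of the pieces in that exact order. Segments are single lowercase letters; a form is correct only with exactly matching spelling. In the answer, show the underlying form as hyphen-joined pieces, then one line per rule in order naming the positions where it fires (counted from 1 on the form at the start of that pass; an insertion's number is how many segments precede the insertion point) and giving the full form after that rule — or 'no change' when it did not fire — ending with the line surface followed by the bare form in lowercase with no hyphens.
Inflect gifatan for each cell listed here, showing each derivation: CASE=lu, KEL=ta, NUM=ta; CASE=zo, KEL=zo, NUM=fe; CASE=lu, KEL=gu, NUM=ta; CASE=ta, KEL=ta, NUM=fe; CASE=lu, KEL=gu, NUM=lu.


cell CASE=lu, KEL=ta, NUM=ta:
underlying: gifatan-rg-bf-ko
1. f -> v, k -> g, p -> b, s -> z, t -> d / V _ V: fires at position(s) 3, 5: givadanrgbfko
2. 0 -> e / C _ C #: no change
surface: givadanrgbfko

cell CASE=zo, KEL=zo, NUM=fe:
underlying: gifatan-to-la-vev
1. f -> v, k -> g, p -> b, s -> z, t -> d / V _ V: fires at position(s) 3, 5: givadantolavev
2. 0 -> e / C _ C #: no change
surface: givadantolavev

cell CASE=lu, KEL=gu, NUM=ta:
underlying: gifatan-d-bf-ko
1. f -> v, k -> g, p -> b, s -> z, t -> d / V _ V: fires at position(s) 3, 5: givadandbfko
2. 0 -> e / C _ C #: no change
surface: givadandbfko

cell CASE=ta, KEL=ta, NUM=fe:
underlying: gifatan-rg-fg-vev
1. f -> v, k -> g, p -> b, s -> z, t -> d / V _ V: fires at position(s) 3, 5: givadanrgfgvev
2. 0 -> e / C _ C #: no change
surface: givadanrgfgvev

cell CASE=lu, KEL=gu, NUM=lu:
underlying: gifatan-d-bf-k
1. f -> v, k -> g, p -> b, s -> z, t -> d / V _ V: fires at position(s) 3, 5: givadandbfk
2. 0 -> e / C _ C #: inserts after position(s) 10: givadandbfek
surface: givadandbfek


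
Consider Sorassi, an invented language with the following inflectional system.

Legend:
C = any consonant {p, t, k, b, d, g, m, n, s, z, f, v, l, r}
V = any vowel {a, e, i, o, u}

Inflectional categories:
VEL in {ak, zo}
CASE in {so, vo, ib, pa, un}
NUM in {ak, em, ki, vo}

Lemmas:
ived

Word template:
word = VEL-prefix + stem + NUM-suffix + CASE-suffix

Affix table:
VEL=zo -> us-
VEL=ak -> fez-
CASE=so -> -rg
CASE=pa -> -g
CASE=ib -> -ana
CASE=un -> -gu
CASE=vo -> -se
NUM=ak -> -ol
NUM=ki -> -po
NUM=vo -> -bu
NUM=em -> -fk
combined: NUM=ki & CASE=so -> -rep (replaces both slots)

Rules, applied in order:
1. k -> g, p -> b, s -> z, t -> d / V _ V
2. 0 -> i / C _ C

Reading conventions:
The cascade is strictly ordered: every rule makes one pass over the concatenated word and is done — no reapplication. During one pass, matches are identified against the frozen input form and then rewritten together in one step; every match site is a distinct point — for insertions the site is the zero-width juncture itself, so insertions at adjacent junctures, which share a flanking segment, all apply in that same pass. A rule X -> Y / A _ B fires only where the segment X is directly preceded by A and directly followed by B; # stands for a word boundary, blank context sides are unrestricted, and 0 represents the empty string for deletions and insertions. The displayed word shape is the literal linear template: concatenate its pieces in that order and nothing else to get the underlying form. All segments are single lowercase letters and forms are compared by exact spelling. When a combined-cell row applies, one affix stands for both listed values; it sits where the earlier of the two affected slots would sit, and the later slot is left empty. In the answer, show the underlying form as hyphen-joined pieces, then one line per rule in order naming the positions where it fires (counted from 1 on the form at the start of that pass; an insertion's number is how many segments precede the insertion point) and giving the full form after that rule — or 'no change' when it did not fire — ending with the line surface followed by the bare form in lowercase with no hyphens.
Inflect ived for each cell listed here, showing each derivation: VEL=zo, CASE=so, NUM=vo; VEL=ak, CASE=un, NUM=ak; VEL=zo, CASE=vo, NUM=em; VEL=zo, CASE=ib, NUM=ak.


cell VEL=zo, CASE=so, NUM=vo:
underlying: us-ived-bu-rg
1. k -> g, p -> b, s -> z, t -> d / V _ V: fires at position(s) 2: uzivedburg
2. 0 -> i / C _ C: inserts after position(s) 6, 9: uzivediburig
surface: uzivediburig

cell VEL=ak, CASE=un, NUM=ak:
underlying: fez-ived-ol-gu
1. k -> g, p -> b, s -> z, t -> d / V _ V: no change
2. 0 -> i / C _ C: inserts after position(s) 9: fezivedoligu
surface: fezivedoligu

cell VEL=zo, CASE=vo, NUM=em:
underlying: us-ived-fk-se
1. k -> g, p -> b, s -> z, t -> d / V _ V: fires at position(s) 2: uzivedfkse
2. 0 -> i / C _ C: inserts after position(s) 6, 7, 8: uzivedifikise
surface: uzivedifikise

cell VEL=zo, CASE=ib, NUM=ak:
underlying: us-ived-ol-ana
1. k -> g, p -> b, s -> z, t -> d / V _ V: fires at position(s) 2: uzivedolana
2. 0 -> i / C _ C: no change
surface: uzivedolana


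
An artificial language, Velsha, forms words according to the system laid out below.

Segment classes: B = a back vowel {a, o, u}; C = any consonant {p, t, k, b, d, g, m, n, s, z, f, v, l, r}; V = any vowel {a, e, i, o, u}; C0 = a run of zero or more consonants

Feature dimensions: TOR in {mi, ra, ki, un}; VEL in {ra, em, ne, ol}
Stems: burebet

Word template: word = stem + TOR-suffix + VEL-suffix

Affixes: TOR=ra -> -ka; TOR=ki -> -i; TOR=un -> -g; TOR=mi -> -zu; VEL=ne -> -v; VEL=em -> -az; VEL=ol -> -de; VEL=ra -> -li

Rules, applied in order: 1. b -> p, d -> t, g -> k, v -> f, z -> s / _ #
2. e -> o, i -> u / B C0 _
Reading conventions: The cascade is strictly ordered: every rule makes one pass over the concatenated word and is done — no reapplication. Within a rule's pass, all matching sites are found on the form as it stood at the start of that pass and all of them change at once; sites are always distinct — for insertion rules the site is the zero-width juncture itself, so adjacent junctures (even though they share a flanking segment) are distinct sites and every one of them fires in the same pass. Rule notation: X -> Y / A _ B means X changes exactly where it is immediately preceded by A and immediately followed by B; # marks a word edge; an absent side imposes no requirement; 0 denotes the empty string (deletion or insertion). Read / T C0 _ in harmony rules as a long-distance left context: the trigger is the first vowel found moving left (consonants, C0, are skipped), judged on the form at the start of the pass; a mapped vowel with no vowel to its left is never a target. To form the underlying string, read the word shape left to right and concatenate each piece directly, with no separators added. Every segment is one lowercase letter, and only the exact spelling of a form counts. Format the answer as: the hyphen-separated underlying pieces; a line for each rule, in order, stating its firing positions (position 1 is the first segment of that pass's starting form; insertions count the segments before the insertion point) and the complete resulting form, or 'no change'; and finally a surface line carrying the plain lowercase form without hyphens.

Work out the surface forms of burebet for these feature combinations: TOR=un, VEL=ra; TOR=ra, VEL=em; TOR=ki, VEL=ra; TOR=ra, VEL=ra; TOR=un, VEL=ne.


cell TOR=un, VEL=ra:
underlying: burebet-g-li
1. b -> p, d -> t, g -> k, v -> f, z -> s / _ #: no change
2. e -> o, i -> u / B C0 _: fires at position(s) 4: burobetgli
surface: burobetgli

cell TOR=ra, VEL=em:
underlying: burebet-ka-az
1. b -> p, d -> t, g -> k, v -> f, z -> s / _ #: fires at position(s) 11: burebetkaas
2. e -> o, i -> u / B C0 _: fires at position(s) 4: burobetkaas
surface: burobetkaas

cell TOR=ki, VEL=ra:
underlying: burebet-i-li
1. b -> p, d -> t, g -> k, v -> f, z -> s / _ #: no change
2. e -> o, i -> u / B C0 _: fires at position(s) 4: burobetili
surface: burobetili

cell TOR=ra, VEL=ra:
underlying: burebet-ka-li
1. b -> p, d -> t, g -> k, v -> f, z -> s / _ #: no change
2. e -> o, i -> u / B C0 _: fires at position(s) 4, 11: burobetkalu
surface: burobetkalu

cell TOR=un, VEL=ne:
underlying: burebet-g-v
1. b -> p, d -> t, g -> k, v -> f, z -> s / _ #: fires at position(s) 9: burebetgf
2. e -> o, i -> u / B C0 _: fires at position(s) 4: burobetgf
surface: burobetgf


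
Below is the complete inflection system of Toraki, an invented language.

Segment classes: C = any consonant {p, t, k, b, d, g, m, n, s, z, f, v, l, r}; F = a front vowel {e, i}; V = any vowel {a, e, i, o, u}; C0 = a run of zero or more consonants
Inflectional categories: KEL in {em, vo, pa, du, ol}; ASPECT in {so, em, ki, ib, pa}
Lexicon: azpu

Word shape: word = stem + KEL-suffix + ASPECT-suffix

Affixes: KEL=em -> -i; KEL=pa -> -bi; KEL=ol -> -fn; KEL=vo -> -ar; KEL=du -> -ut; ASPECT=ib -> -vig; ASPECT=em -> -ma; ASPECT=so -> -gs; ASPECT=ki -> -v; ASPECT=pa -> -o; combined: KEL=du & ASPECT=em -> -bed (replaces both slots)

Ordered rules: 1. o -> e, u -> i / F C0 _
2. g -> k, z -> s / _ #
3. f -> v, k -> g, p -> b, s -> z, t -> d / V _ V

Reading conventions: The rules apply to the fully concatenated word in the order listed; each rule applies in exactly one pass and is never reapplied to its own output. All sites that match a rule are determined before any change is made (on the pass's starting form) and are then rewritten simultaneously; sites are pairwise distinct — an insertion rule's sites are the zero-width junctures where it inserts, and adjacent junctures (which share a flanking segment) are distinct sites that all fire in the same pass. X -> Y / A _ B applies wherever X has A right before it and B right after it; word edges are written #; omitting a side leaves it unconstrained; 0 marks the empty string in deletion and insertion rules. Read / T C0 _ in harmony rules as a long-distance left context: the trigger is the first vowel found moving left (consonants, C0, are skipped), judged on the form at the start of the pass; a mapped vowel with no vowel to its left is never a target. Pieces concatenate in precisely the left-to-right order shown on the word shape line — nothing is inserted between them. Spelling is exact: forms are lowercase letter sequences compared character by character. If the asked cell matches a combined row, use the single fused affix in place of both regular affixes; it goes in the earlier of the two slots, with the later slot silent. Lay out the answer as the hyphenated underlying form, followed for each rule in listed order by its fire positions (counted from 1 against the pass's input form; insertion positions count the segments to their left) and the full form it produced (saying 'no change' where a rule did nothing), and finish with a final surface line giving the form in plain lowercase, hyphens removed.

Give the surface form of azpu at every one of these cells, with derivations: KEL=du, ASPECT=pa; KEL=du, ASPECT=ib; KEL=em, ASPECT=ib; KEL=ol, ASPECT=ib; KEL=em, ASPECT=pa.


cell KEL=du, ASPECT=pa:
underlying: azpu-ut-o
1. o -> e, u -> i / F C0 _: no change
2. g -> k, z -> s / _ #: no change
3. f -> v, k -> g, p -> b, s -> z, t -> d / V _ V: fires at position(s) 6: azpuudo
surface: azpuudo

cell KEL=du, ASPECT=ib:
underlying: azpu-ut-vig
1. o -> e, u -> i / F C0 _: no change
2. g -> k, z -> s / _ #: fires at position(s) 9: azpuutvik
3. f -> v, k -> g, p -> b, s -> z, t -> d / V _ V: no change
surface: azpuutvik

cell KEL=em, ASPECT=ib:
underlying: azpu-i-vig
1. o -> e, u -> i / F C0 _: no change
2. g -> k, z -> s / _ #: fires at position(s) 8: azpuivik
3. f -> v, k -> g, p -> b, s -> z, t -> d / V _ V: no change
surface: azpuivik

cell KEL=ol, ASPECT=ib:
underlying: azpu-fn-vig
1. o -> e, u -> i / F C0 _: no change
2. g -> k, z -> s / _ #: fires at position(s) 9: azpufnvik
3. f -> v, k -> g, p -> b, s -> z, t -> d / V _ V: no change
surface: azpufnvik

cell KEL=em, ASPECT=pa:
underlying: azpu-i-o
1. o -> e, u -> i / F C0 _: fires at position(s) 6: azpuie
2. g -> k, z -> s / _ #: no change
3. f -> v, k -> g, p -> b, s -> z, t -> d / V _ V: no change
surface: azpuie
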